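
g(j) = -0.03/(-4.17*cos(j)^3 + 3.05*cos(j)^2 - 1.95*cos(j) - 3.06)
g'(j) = -0.03*(-12.51*sin(j)*cos(j)^2 + 6.1*sin(j)*cos(j) - 1.95*sin(j))/(-4.17*cos(j)^3 + 3.05*cos(j)^2 - 1.95*cos(j) - 3.06)^2 = (0.3753*cos(j)^2 - 0.183*cos(j) + 0.0585)*sin(j)/(4.17*cos(j)^3 - 3.05*cos(j)^2 + 1.95*cos(j) + 3.06)^2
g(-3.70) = -0.01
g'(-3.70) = 0.02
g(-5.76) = 0.01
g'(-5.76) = 0.00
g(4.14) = 0.07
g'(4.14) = -1.13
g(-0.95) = 0.01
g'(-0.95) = -0.00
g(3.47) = -0.01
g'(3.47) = -0.01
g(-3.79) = -0.01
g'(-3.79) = 0.04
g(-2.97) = -0.01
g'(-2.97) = -0.00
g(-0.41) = 0.01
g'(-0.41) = -0.00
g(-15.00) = -0.01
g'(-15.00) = -0.07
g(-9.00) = -0.00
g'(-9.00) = -0.01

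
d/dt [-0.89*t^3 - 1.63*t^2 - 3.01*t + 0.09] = -2.67*t^2 - 3.26*t - 3.01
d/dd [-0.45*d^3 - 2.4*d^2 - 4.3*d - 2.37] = -1.35*d^2 - 4.8*d - 4.3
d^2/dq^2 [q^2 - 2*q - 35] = 2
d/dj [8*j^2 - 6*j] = 16*j - 6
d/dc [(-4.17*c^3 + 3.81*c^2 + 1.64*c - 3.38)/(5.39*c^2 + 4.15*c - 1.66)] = (-22.4763*c^4 - 34.611*c^3 + 27.7385*c^2 + 23.7872*c + 11.3046)/(29.0521*c^4 + 44.737*c^3 - 0.672299999999993*c^2 - 13.778*c + 2.7556)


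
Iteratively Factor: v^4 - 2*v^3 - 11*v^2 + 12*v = (v + 3)*(v^3 - 5*v^2 + 4*v) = (v - 4)*(v + 3)*(v^2 - v) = v*(v - 4)*(v + 3)*(v - 1)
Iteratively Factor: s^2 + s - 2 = (s - 1)*(s + 2)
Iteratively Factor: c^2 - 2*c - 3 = (c - 3)*(c + 1)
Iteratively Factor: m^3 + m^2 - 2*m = (m - 1)*(m^2 + 2*m) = (m - 1)*(m + 2)*(m)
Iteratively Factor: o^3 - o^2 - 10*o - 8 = (o + 1)*(o^2 - 2*o - 8) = (o + 1)*(o + 2)*(o - 4)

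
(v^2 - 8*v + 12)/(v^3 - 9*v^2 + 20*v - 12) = 1/(v - 1)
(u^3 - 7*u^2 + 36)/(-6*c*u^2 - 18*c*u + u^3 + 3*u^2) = (-u^3 + 7*u^2 - 36)/(u*(6*c*u + 18*c - u^2 - 3*u))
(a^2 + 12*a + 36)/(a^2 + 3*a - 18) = (a + 6)/(a - 3)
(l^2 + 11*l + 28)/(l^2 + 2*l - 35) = (l + 4)/(l - 5)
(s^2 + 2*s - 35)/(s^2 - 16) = (s^2 + 2*s - 35)/(s^2 - 16)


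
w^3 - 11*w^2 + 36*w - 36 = (w - 6)*(w - 3)*(w - 2)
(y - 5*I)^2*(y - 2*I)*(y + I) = y^4 - 11*I*y^3 - 33*y^2 + 5*I*y - 50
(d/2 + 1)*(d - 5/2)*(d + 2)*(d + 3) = d^4/2 + 9*d^3/4 - 3*d^2/4 - 14*d - 15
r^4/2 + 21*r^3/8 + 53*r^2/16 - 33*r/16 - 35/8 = (r/2 + 1)*(r - 1)*(r + 7/4)*(r + 5/2)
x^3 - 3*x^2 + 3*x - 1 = (x - 1)^3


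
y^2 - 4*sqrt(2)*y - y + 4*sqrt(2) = (y - 1)*(y - 4*sqrt(2))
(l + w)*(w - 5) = l*w - 5*l + w^2 - 5*w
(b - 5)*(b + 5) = b^2 - 25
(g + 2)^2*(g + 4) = g^3 + 8*g^2 + 20*g + 16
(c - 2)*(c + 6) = c^2 + 4*c - 12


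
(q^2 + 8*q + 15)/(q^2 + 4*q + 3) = (q + 5)/(q + 1)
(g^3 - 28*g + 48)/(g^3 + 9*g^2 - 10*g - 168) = (g - 2)/(g + 7)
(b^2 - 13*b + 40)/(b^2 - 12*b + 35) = (b - 8)/(b - 7)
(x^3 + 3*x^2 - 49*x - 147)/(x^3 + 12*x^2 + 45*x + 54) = (x^2 - 49)/(x^2 + 9*x + 18)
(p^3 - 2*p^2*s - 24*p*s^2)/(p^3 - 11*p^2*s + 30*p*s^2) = (p + 4*s)/(p - 5*s)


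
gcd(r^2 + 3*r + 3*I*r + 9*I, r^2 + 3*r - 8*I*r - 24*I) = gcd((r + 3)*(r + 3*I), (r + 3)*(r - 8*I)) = r + 3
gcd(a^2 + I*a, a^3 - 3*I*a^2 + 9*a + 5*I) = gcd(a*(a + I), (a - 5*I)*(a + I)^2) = a + I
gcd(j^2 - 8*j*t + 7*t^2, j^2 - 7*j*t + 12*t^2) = 1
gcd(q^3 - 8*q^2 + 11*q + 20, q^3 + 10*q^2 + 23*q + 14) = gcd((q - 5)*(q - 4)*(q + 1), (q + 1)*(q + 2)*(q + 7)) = q + 1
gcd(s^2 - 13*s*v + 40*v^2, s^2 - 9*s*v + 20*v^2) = s - 5*v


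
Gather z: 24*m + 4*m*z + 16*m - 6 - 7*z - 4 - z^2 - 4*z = 40*m - z^2 + z*(4*m - 11) - 10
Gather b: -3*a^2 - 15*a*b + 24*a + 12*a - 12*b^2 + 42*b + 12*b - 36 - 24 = -3*a^2 + 36*a - 12*b^2 + b*(54 - 15*a) - 60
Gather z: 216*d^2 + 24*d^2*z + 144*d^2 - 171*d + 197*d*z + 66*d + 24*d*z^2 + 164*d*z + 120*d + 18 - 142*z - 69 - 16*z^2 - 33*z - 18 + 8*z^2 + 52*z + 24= 360*d^2 + 15*d + z^2*(24*d - 8) + z*(24*d^2 + 361*d - 123) - 45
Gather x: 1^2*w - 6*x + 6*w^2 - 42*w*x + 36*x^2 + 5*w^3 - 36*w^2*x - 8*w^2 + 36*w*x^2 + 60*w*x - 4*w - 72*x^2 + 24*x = 5*w^3 - 2*w^2 - 3*w + x^2*(36*w - 36) + x*(-36*w^2 + 18*w + 18)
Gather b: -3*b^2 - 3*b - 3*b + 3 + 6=-3*b^2 - 6*b + 9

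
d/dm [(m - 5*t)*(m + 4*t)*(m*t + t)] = t*(3*m^2 - 2*m*t + 2*m - 20*t^2 - t)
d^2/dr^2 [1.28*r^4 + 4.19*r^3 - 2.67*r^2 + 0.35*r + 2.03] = 15.36*r^2 + 25.14*r - 5.34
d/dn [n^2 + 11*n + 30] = 2*n + 11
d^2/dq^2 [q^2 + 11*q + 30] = 2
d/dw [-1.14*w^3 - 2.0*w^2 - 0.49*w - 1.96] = -3.42*w^2 - 4.0*w - 0.49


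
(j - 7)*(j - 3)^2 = j^3 - 13*j^2 + 51*j - 63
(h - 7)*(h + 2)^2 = h^3 - 3*h^2 - 24*h - 28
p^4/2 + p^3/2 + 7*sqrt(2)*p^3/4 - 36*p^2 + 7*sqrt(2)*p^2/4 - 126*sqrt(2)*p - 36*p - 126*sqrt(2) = (p/2 + 1/2)*(p - 6*sqrt(2))*(p + 7*sqrt(2)/2)*(p + 6*sqrt(2))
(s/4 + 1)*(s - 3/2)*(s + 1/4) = s^3/4 + 11*s^2/16 - 43*s/32 - 3/8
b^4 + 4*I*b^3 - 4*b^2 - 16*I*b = b*(b - 2)*(b + 2)*(b + 4*I)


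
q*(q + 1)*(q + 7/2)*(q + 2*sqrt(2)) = q^4 + 2*sqrt(2)*q^3 + 9*q^3/2 + 7*q^2/2 + 9*sqrt(2)*q^2 + 7*sqrt(2)*q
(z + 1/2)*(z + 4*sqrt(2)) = z^2 + z/2 + 4*sqrt(2)*z + 2*sqrt(2)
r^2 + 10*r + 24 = (r + 4)*(r + 6)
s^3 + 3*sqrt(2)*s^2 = s^2*(s + 3*sqrt(2))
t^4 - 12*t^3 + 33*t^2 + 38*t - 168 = (t - 7)*(t - 4)*(t - 3)*(t + 2)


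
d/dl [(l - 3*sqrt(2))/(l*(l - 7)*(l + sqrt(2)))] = (l*(-l + 3*sqrt(2))*(l - 7) + l*(-l + 3*sqrt(2))*(l + sqrt(2)) + l*(l - 7)*(l + sqrt(2)) + (-l + 3*sqrt(2))*(l - 7)*(l + sqrt(2)))/(l^2*(l - 7)^2*(l + sqrt(2))^2)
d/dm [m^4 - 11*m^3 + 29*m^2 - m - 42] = 4*m^3 - 33*m^2 + 58*m - 1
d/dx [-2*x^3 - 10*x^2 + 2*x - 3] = -6*x^2 - 20*x + 2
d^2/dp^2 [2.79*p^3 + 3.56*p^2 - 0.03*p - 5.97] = 16.74*p + 7.12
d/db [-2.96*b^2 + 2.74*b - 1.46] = 2.74 - 5.92*b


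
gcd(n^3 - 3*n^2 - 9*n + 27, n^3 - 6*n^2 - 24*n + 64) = 1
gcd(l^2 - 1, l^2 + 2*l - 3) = l - 1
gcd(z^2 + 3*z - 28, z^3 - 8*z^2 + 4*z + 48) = z - 4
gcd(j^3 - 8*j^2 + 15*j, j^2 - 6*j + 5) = j - 5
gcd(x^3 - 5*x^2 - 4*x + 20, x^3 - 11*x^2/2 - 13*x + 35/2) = 1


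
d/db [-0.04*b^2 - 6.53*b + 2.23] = -0.08*b - 6.53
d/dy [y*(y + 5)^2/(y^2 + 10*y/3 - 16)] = 3*(y + 5)*(3*y + 5)*(3*y^2 - 2*y*(y + 5) + 10*y - 48)/(3*y^2 + 10*y - 48)^2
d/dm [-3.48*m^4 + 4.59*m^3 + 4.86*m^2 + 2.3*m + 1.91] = -13.92*m^3 + 13.77*m^2 + 9.72*m + 2.3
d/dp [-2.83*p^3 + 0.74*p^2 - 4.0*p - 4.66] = -8.49*p^2 + 1.48*p - 4.0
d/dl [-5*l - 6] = -5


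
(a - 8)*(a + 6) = a^2 - 2*a - 48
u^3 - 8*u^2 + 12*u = u*(u - 6)*(u - 2)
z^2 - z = z*(z - 1)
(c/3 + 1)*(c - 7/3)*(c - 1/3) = c^3/3 + c^2/9 - 65*c/27 + 7/9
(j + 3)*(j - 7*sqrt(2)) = j^2 - 7*sqrt(2)*j + 3*j - 21*sqrt(2)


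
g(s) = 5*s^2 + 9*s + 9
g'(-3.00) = -21.00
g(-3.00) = 27.00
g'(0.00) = 9.00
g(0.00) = 9.00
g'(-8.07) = -71.70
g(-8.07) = 261.99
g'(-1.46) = -5.60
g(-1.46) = 6.52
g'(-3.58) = -26.80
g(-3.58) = 40.86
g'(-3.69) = -27.90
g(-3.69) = 43.87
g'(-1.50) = -6.00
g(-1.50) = 6.75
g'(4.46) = 53.60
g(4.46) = 148.60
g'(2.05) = 29.50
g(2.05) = 48.46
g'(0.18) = 10.80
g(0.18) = 10.78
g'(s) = 10*s + 9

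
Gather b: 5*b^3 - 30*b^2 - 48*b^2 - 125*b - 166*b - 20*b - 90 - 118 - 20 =5*b^3 - 78*b^2 - 311*b - 228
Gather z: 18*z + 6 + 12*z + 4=30*z + 10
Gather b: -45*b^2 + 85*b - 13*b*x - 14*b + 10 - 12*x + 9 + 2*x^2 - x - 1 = -45*b^2 + b*(71 - 13*x) + 2*x^2 - 13*x + 18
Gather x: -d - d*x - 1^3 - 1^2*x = -d + x*(-d - 1) - 1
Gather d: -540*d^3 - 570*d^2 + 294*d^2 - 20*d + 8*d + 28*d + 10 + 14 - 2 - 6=-540*d^3 - 276*d^2 + 16*d + 16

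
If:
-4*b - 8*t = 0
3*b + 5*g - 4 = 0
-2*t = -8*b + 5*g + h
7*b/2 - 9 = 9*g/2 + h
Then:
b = -43/29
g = 49/29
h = -632/29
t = 43/58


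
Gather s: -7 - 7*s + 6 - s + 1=-8*s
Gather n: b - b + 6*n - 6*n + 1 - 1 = 0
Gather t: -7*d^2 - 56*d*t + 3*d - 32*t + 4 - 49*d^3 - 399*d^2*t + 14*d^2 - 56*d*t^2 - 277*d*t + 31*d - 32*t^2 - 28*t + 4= -49*d^3 + 7*d^2 + 34*d + t^2*(-56*d - 32) + t*(-399*d^2 - 333*d - 60) + 8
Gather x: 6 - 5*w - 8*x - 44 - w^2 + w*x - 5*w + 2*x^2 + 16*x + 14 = -w^2 - 10*w + 2*x^2 + x*(w + 8) - 24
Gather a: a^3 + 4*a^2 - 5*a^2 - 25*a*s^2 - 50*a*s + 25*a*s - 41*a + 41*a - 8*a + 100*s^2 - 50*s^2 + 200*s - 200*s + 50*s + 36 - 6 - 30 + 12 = a^3 - a^2 + a*(-25*s^2 - 25*s - 8) + 50*s^2 + 50*s + 12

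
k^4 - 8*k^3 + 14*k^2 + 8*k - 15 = (k - 5)*(k - 3)*(k - 1)*(k + 1)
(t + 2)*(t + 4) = t^2 + 6*t + 8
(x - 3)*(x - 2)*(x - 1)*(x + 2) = x^4 - 4*x^3 - x^2 + 16*x - 12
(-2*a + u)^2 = 4*a^2 - 4*a*u + u^2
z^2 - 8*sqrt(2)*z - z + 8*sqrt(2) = (z - 1)*(z - 8*sqrt(2))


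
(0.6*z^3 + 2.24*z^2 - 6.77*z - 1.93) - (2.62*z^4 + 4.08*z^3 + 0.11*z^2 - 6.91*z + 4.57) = -2.62*z^4 - 3.48*z^3 + 2.13*z^2 + 0.140000000000001*z - 6.5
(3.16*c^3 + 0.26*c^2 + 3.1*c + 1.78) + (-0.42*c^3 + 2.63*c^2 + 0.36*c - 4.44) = 2.74*c^3 + 2.89*c^2 + 3.46*c - 2.66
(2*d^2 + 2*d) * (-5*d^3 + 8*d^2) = -10*d^5 + 6*d^4 + 16*d^3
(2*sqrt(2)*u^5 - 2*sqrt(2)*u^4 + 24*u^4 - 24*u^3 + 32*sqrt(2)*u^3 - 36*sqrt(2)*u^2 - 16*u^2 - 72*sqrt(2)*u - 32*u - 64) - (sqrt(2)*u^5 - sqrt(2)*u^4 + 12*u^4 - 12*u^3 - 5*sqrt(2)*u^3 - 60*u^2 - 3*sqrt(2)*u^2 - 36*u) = sqrt(2)*u^5 - sqrt(2)*u^4 + 12*u^4 - 12*u^3 + 37*sqrt(2)*u^3 - 33*sqrt(2)*u^2 + 44*u^2 - 72*sqrt(2)*u + 4*u - 64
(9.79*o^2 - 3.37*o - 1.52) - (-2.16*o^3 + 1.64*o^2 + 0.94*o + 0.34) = 2.16*o^3 + 8.15*o^2 - 4.31*o - 1.86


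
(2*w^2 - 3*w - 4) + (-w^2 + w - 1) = w^2 - 2*w - 5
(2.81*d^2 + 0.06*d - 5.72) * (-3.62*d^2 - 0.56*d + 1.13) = -10.1722*d^4 - 1.7908*d^3 + 23.8481*d^2 + 3.271*d - 6.4636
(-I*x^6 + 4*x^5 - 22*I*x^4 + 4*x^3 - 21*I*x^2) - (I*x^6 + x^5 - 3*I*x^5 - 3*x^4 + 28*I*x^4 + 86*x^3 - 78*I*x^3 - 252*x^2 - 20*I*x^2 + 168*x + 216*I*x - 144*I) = -2*I*x^6 + 3*x^5 + 3*I*x^5 + 3*x^4 - 50*I*x^4 - 82*x^3 + 78*I*x^3 + 252*x^2 - I*x^2 - 168*x - 216*I*x + 144*I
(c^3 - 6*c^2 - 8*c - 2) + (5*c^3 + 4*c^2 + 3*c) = 6*c^3 - 2*c^2 - 5*c - 2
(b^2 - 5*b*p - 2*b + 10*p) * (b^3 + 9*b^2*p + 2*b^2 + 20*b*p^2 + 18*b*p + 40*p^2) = b^5 + 4*b^4*p - 25*b^3*p^2 - 4*b^3 - 100*b^2*p^3 - 16*b^2*p + 100*b*p^2 + 400*p^3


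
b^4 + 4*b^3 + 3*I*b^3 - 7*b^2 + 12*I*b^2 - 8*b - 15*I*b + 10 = (b - 1)*(b + 5)*(b + I)*(b + 2*I)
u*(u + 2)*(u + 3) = u^3 + 5*u^2 + 6*u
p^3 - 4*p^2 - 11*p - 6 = (p - 6)*(p + 1)^2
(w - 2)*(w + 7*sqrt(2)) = w^2 - 2*w + 7*sqrt(2)*w - 14*sqrt(2)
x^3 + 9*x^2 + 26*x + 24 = (x + 2)*(x + 3)*(x + 4)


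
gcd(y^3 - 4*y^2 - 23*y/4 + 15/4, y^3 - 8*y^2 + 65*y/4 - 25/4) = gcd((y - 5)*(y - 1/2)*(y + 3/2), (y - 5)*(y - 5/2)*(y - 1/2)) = y^2 - 11*y/2 + 5/2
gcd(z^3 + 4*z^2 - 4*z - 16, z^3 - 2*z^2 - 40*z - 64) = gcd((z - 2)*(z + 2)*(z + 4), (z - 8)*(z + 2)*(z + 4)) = z^2 + 6*z + 8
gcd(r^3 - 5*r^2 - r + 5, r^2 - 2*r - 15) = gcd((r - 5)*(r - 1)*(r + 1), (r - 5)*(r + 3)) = r - 5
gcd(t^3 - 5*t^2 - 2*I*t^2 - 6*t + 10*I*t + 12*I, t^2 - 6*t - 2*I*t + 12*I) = t^2 + t*(-6 - 2*I) + 12*I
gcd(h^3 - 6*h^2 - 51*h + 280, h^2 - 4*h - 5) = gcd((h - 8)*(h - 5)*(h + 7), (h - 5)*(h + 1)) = h - 5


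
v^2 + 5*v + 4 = (v + 1)*(v + 4)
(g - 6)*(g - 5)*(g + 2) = g^3 - 9*g^2 + 8*g + 60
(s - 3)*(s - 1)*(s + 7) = s^3 + 3*s^2 - 25*s + 21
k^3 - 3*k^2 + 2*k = k*(k - 2)*(k - 1)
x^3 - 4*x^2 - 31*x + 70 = (x - 7)*(x - 2)*(x + 5)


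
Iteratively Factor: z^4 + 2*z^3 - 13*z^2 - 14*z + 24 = (z - 3)*(z^3 + 5*z^2 + 2*z - 8) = (z - 3)*(z + 2)*(z^2 + 3*z - 4) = (z - 3)*(z - 1)*(z + 2)*(z + 4)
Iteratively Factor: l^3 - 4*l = (l - 2)*(l^2 + 2*l) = l*(l - 2)*(l + 2)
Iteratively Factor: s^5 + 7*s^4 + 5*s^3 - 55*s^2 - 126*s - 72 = (s + 1)*(s^4 + 6*s^3 - s^2 - 54*s - 72) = (s + 1)*(s + 3)*(s^3 + 3*s^2 - 10*s - 24) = (s + 1)*(s + 3)*(s + 4)*(s^2 - s - 6) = (s - 3)*(s + 1)*(s + 3)*(s + 4)*(s + 2)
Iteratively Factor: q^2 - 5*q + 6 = (q - 3)*(q - 2)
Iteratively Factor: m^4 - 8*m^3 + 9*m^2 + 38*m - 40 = (m - 5)*(m^3 - 3*m^2 - 6*m + 8) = (m - 5)*(m - 4)*(m^2 + m - 2) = (m - 5)*(m - 4)*(m + 2)*(m - 1)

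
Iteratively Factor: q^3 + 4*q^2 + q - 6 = (q - 1)*(q^2 + 5*q + 6) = (q - 1)*(q + 3)*(q + 2)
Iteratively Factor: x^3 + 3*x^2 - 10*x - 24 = (x - 3)*(x^2 + 6*x + 8) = (x - 3)*(x + 2)*(x + 4)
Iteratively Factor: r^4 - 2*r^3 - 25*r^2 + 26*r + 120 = (r - 5)*(r^3 + 3*r^2 - 10*r - 24) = (r - 5)*(r + 4)*(r^2 - r - 6) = (r - 5)*(r - 3)*(r + 4)*(r + 2)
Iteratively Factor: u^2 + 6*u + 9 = (u + 3)*(u + 3)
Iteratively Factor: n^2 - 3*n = (n - 3)*(n)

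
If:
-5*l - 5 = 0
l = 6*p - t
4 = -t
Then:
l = -1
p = -5/6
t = -4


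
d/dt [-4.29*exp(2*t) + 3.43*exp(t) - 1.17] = (3.43 - 8.58*exp(t))*exp(t)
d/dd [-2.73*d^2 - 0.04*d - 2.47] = -5.46*d - 0.04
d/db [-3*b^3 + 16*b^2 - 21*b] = -9*b^2 + 32*b - 21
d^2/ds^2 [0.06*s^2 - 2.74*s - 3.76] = 0.120000000000000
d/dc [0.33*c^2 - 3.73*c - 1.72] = 0.66*c - 3.73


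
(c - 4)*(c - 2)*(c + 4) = c^3 - 2*c^2 - 16*c + 32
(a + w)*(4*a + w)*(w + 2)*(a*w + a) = 4*a^3*w^2 + 12*a^3*w + 8*a^3 + 5*a^2*w^3 + 15*a^2*w^2 + 10*a^2*w + a*w^4 + 3*a*w^3 + 2*a*w^2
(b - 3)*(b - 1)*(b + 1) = b^3 - 3*b^2 - b + 3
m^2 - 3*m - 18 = (m - 6)*(m + 3)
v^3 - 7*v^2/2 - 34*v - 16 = (v - 8)*(v + 1/2)*(v + 4)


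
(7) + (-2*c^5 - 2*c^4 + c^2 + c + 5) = -2*c^5 - 2*c^4 + c^2 + c + 12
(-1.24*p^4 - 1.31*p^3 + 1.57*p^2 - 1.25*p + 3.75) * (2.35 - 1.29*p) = 1.5996*p^5 - 1.2241*p^4 - 5.1038*p^3 + 5.302*p^2 - 7.775*p + 8.8125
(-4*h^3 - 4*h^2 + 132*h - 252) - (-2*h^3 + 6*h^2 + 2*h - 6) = -2*h^3 - 10*h^2 + 130*h - 246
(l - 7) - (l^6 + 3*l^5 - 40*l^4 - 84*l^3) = -l^6 - 3*l^5 + 40*l^4 + 84*l^3 + l - 7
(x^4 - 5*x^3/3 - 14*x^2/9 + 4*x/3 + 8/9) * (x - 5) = x^5 - 20*x^4/3 + 61*x^3/9 + 82*x^2/9 - 52*x/9 - 40/9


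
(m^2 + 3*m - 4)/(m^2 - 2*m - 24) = (m - 1)/(m - 6)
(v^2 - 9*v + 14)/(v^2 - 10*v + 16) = (v - 7)/(v - 8)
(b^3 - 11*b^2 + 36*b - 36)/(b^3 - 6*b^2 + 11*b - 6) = (b - 6)/(b - 1)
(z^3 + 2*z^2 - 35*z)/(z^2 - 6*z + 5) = z*(z + 7)/(z - 1)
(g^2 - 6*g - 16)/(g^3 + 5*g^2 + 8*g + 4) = (g - 8)/(g^2 + 3*g + 2)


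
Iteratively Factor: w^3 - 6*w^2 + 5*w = (w - 5)*(w^2 - w) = (w - 5)*(w - 1)*(w)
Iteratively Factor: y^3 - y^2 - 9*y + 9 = (y - 1)*(y^2 - 9) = (y - 3)*(y - 1)*(y + 3)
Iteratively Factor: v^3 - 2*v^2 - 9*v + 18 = (v - 2)*(v^2 - 9) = (v - 2)*(v + 3)*(v - 3)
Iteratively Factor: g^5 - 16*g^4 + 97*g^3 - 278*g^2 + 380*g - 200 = (g - 2)*(g^4 - 14*g^3 + 69*g^2 - 140*g + 100) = (g - 2)^2*(g^3 - 12*g^2 + 45*g - 50) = (g - 5)*(g - 2)^2*(g^2 - 7*g + 10) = (g - 5)^2*(g - 2)^2*(g - 2)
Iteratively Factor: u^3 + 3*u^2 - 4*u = (u)*(u^2 + 3*u - 4) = u*(u - 1)*(u + 4)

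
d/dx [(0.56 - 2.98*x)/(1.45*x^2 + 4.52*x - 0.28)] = (4.321*x^2 - 1.624*x - 1.6968)/(2.1025*x^4 + 13.108*x^3 + 19.6184*x^2 - 2.5312*x + 0.0784)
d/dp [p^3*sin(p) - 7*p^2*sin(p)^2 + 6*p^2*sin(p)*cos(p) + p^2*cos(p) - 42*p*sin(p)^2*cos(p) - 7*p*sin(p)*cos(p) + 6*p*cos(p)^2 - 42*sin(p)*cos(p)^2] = p^3*cos(p) + 2*p^2*sin(p) - 7*p^2*sin(2*p) + 6*p^2*cos(2*p) + 21*p*sin(p)/2 - 63*p*sin(3*p)/2 + 2*p*cos(p) - 7*p - 7*sin(2*p)/2 - 21*cos(p) + 3*cos(2*p) - 21*cos(3*p) + 3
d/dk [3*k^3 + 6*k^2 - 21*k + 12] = 9*k^2 + 12*k - 21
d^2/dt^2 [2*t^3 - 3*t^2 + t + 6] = 12*t - 6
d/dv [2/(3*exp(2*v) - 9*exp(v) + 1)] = (18 - 12*exp(v))*exp(v)/(3*exp(2*v) - 9*exp(v) + 1)^2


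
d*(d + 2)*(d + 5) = d^3 + 7*d^2 + 10*d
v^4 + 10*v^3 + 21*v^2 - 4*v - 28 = (v - 1)*(v + 2)^2*(v + 7)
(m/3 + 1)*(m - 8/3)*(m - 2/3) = m^3/3 - m^2/9 - 74*m/27 + 16/9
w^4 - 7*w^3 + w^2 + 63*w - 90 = (w - 5)*(w - 3)*(w - 2)*(w + 3)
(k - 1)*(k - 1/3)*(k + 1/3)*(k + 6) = k^4 + 5*k^3 - 55*k^2/9 - 5*k/9 + 2/3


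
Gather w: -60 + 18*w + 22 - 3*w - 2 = 15*w - 40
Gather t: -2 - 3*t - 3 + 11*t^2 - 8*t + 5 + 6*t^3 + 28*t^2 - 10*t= 6*t^3 + 39*t^2 - 21*t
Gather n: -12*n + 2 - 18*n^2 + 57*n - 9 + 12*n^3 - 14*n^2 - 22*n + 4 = 12*n^3 - 32*n^2 + 23*n - 3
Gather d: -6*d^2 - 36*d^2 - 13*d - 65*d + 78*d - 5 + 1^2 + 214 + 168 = 378 - 42*d^2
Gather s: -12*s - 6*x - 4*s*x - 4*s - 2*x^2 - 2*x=s*(-4*x - 16) - 2*x^2 - 8*x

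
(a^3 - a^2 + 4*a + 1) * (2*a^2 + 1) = 2*a^5 - 2*a^4 + 9*a^3 + a^2 + 4*a + 1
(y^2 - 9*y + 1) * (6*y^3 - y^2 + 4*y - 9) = 6*y^5 - 55*y^4 + 19*y^3 - 46*y^2 + 85*y - 9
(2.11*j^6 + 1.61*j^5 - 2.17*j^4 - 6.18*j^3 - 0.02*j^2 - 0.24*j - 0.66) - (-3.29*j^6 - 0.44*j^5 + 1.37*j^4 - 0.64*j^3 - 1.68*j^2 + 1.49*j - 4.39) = 5.4*j^6 + 2.05*j^5 - 3.54*j^4 - 5.54*j^3 + 1.66*j^2 - 1.73*j + 3.73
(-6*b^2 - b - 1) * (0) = 0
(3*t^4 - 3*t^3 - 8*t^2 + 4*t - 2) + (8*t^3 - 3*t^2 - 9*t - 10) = 3*t^4 + 5*t^3 - 11*t^2 - 5*t - 12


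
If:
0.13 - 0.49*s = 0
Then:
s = 0.27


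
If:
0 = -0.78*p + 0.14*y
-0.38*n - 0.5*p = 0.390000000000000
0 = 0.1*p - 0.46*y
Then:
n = -1.03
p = 0.00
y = 0.00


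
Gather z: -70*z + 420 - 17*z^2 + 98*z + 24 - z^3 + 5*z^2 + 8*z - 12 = -z^3 - 12*z^2 + 36*z + 432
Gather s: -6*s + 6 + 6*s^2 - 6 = 6*s^2 - 6*s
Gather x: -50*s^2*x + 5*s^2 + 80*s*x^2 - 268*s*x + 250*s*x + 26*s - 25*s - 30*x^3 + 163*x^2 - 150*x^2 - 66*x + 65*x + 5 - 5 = 5*s^2 + s - 30*x^3 + x^2*(80*s + 13) + x*(-50*s^2 - 18*s - 1)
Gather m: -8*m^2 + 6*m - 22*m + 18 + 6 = -8*m^2 - 16*m + 24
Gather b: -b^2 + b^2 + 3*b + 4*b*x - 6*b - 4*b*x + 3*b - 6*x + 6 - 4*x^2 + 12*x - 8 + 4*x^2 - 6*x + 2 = 0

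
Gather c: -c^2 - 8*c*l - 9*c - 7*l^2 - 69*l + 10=-c^2 + c*(-8*l - 9) - 7*l^2 - 69*l + 10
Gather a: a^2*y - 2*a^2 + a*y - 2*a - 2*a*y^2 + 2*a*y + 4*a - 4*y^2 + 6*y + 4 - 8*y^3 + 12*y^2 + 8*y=a^2*(y - 2) + a*(-2*y^2 + 3*y + 2) - 8*y^3 + 8*y^2 + 14*y + 4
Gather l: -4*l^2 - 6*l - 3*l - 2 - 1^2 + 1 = -4*l^2 - 9*l - 2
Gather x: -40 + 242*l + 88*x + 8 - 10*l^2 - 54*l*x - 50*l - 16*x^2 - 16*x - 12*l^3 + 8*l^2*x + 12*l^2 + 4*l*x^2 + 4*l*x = -12*l^3 + 2*l^2 + 192*l + x^2*(4*l - 16) + x*(8*l^2 - 50*l + 72) - 32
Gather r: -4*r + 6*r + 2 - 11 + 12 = 2*r + 3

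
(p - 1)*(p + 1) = p^2 - 1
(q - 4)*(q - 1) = q^2 - 5*q + 4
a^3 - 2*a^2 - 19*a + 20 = (a - 5)*(a - 1)*(a + 4)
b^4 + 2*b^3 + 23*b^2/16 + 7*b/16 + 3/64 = (b + 1/4)*(b + 1/2)^2*(b + 3/4)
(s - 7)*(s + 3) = s^2 - 4*s - 21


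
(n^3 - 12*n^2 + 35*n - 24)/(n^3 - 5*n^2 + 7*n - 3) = (n - 8)/(n - 1)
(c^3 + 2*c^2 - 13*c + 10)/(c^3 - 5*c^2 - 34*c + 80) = (c - 1)/(c - 8)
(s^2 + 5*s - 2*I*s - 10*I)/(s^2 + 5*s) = (s - 2*I)/s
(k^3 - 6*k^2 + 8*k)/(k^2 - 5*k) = (k^2 - 6*k + 8)/(k - 5)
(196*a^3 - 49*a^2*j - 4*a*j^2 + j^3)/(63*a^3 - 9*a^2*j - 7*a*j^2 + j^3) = (28*a^2 - 3*a*j - j^2)/(9*a^2 - j^2)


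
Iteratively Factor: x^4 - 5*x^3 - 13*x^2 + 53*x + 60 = (x + 1)*(x^3 - 6*x^2 - 7*x + 60) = (x - 4)*(x + 1)*(x^2 - 2*x - 15) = (x - 4)*(x + 1)*(x + 3)*(x - 5)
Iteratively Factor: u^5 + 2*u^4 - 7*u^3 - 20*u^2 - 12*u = (u - 3)*(u^4 + 5*u^3 + 8*u^2 + 4*u) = u*(u - 3)*(u^3 + 5*u^2 + 8*u + 4) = u*(u - 3)*(u + 1)*(u^2 + 4*u + 4) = u*(u - 3)*(u + 1)*(u + 2)*(u + 2)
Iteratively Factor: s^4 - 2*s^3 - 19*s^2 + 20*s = (s + 4)*(s^3 - 6*s^2 + 5*s) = s*(s + 4)*(s^2 - 6*s + 5) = s*(s - 5)*(s + 4)*(s - 1)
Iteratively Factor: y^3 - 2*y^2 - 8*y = (y - 4)*(y^2 + 2*y) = y*(y - 4)*(y + 2)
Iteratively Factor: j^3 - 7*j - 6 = (j + 1)*(j^2 - j - 6) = (j - 3)*(j + 1)*(j + 2)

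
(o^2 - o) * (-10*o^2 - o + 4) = -10*o^4 + 9*o^3 + 5*o^2 - 4*o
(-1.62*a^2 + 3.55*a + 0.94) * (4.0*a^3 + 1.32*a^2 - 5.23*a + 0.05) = -6.48*a^5 + 12.0616*a^4 + 16.9186*a^3 - 17.4067*a^2 - 4.7387*a + 0.047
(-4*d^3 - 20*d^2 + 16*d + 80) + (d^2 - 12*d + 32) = -4*d^3 - 19*d^2 + 4*d + 112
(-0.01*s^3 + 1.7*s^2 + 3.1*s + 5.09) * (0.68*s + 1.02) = -0.0068*s^4 + 1.1458*s^3 + 3.842*s^2 + 6.6232*s + 5.1918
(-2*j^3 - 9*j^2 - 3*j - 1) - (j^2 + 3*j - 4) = -2*j^3 - 10*j^2 - 6*j + 3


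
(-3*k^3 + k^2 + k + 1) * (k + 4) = -3*k^4 - 11*k^3 + 5*k^2 + 5*k + 4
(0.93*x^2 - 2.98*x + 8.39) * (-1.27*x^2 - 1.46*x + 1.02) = -1.1811*x^4 + 2.4268*x^3 - 5.3559*x^2 - 15.289*x + 8.5578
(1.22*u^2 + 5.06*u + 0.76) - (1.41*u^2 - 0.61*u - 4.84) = -0.19*u^2 + 5.67*u + 5.6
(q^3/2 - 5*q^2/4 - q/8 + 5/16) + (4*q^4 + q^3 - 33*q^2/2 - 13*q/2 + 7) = 4*q^4 + 3*q^3/2 - 71*q^2/4 - 53*q/8 + 117/16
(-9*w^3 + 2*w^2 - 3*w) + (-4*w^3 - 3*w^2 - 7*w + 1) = -13*w^3 - w^2 - 10*w + 1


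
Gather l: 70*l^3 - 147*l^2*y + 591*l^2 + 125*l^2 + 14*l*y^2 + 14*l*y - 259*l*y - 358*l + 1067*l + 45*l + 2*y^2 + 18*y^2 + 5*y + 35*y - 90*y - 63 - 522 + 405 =70*l^3 + l^2*(716 - 147*y) + l*(14*y^2 - 245*y + 754) + 20*y^2 - 50*y - 180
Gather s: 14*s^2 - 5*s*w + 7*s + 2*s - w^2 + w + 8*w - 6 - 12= 14*s^2 + s*(9 - 5*w) - w^2 + 9*w - 18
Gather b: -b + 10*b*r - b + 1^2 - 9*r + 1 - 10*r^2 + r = b*(10*r - 2) - 10*r^2 - 8*r + 2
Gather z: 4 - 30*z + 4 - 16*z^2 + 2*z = -16*z^2 - 28*z + 8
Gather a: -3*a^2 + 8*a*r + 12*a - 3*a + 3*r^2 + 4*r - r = -3*a^2 + a*(8*r + 9) + 3*r^2 + 3*r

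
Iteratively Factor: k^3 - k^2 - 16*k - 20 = (k + 2)*(k^2 - 3*k - 10) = (k - 5)*(k + 2)*(k + 2)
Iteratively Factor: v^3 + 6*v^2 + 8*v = (v + 2)*(v^2 + 4*v) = v*(v + 2)*(v + 4)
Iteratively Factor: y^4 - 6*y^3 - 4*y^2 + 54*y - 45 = (y - 1)*(y^3 - 5*y^2 - 9*y + 45) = (y - 3)*(y - 1)*(y^2 - 2*y - 15) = (y - 5)*(y - 3)*(y - 1)*(y + 3)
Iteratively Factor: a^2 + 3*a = (a + 3)*(a)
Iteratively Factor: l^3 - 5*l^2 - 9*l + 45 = (l + 3)*(l^2 - 8*l + 15) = (l - 3)*(l + 3)*(l - 5)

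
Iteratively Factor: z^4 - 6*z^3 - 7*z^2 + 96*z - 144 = (z - 4)*(z^3 - 2*z^2 - 15*z + 36) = (z - 4)*(z - 3)*(z^2 + z - 12) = (z - 4)*(z - 3)*(z + 4)*(z - 3)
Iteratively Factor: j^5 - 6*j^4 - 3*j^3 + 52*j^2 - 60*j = (j - 5)*(j^4 - j^3 - 8*j^2 + 12*j) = (j - 5)*(j + 3)*(j^3 - 4*j^2 + 4*j) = (j - 5)*(j - 2)*(j + 3)*(j^2 - 2*j) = j*(j - 5)*(j - 2)*(j + 3)*(j - 2)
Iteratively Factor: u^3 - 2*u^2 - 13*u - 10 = (u + 2)*(u^2 - 4*u - 5) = (u - 5)*(u + 2)*(u + 1)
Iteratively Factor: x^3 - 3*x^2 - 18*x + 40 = (x + 4)*(x^2 - 7*x + 10) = (x - 5)*(x + 4)*(x - 2)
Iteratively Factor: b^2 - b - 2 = (b - 2)*(b + 1)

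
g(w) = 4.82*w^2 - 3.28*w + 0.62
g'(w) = 9.64*w - 3.28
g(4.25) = 73.74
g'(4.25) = 37.69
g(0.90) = 1.57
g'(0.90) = 5.40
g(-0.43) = 2.92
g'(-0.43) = -7.43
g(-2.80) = 47.59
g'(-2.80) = -30.27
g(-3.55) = 73.01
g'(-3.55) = -37.50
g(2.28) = 18.20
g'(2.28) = 18.70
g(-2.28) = 33.15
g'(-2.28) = -25.26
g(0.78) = 0.99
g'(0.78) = 4.24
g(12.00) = 655.34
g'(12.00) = 112.40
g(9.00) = 361.52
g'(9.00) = 83.48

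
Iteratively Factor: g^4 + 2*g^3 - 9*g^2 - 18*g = (g + 2)*(g^3 - 9*g) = g*(g + 2)*(g^2 - 9) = g*(g - 3)*(g + 2)*(g + 3)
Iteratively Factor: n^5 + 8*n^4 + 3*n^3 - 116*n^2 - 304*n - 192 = (n + 3)*(n^4 + 5*n^3 - 12*n^2 - 80*n - 64) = (n - 4)*(n + 3)*(n^3 + 9*n^2 + 24*n + 16) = (n - 4)*(n + 3)*(n + 4)*(n^2 + 5*n + 4) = (n - 4)*(n + 1)*(n + 3)*(n + 4)*(n + 4)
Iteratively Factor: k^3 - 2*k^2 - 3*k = (k - 3)*(k^2 + k) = (k - 3)*(k + 1)*(k)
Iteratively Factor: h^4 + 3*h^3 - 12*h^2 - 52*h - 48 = (h + 2)*(h^3 + h^2 - 14*h - 24) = (h + 2)*(h + 3)*(h^2 - 2*h - 8) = (h - 4)*(h + 2)*(h + 3)*(h + 2)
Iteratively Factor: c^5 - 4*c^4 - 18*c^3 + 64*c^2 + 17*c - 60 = (c - 3)*(c^4 - c^3 - 21*c^2 + c + 20) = (c - 3)*(c - 1)*(c^3 - 21*c - 20) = (c - 3)*(c - 1)*(c + 1)*(c^2 - c - 20) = (c - 3)*(c - 1)*(c + 1)*(c + 4)*(c - 5)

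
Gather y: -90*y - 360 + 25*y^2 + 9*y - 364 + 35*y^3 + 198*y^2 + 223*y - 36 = 35*y^3 + 223*y^2 + 142*y - 760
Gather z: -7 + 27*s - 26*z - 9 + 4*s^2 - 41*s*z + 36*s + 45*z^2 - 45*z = 4*s^2 + 63*s + 45*z^2 + z*(-41*s - 71) - 16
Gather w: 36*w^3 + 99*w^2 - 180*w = 36*w^3 + 99*w^2 - 180*w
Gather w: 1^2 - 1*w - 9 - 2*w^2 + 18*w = -2*w^2 + 17*w - 8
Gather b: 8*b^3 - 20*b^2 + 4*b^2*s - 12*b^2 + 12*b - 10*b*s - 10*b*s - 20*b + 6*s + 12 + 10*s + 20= 8*b^3 + b^2*(4*s - 32) + b*(-20*s - 8) + 16*s + 32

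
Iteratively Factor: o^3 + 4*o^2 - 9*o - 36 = (o + 3)*(o^2 + o - 12) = (o - 3)*(o + 3)*(o + 4)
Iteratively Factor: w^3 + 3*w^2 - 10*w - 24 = (w + 2)*(w^2 + w - 12) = (w + 2)*(w + 4)*(w - 3)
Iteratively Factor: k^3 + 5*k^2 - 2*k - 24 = (k + 4)*(k^2 + k - 6) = (k - 2)*(k + 4)*(k + 3)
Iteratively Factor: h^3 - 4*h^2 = (h)*(h^2 - 4*h) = h*(h - 4)*(h)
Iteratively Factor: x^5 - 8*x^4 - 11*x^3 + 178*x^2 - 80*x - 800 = (x + 4)*(x^4 - 12*x^3 + 37*x^2 + 30*x - 200) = (x - 5)*(x + 4)*(x^3 - 7*x^2 + 2*x + 40) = (x - 5)*(x + 2)*(x + 4)*(x^2 - 9*x + 20) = (x - 5)^2*(x + 2)*(x + 4)*(x - 4)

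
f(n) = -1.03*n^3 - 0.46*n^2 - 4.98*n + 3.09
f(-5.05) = 149.16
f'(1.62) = -14.58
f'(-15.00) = -686.43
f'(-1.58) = -11.24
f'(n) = -3.09*n^2 - 0.92*n - 4.98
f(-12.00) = 1776.45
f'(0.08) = -5.07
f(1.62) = -10.56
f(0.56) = -0.02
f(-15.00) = 3450.54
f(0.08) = 2.69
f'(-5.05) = -79.14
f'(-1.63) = -11.69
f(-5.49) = 187.00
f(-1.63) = 14.45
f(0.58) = -0.15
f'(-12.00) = -438.90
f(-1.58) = 13.87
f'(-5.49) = -93.06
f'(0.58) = -6.55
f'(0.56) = -6.46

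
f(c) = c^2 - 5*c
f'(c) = 2*c - 5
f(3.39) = -5.46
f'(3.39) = 1.78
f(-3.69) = 32.07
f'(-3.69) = -12.38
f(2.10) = -6.09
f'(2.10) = -0.80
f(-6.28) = 70.84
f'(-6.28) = -17.56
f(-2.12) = 15.09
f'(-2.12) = -9.24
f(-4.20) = 38.64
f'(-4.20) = -13.40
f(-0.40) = 2.16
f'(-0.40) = -5.80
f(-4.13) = 37.71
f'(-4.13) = -13.26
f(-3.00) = 24.00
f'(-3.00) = -11.00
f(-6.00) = 66.00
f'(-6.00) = -17.00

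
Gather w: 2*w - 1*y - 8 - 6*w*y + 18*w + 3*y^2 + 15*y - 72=w*(20 - 6*y) + 3*y^2 + 14*y - 80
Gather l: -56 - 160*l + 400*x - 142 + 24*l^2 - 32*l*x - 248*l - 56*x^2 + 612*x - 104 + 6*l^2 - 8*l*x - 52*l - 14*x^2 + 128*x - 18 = 30*l^2 + l*(-40*x - 460) - 70*x^2 + 1140*x - 320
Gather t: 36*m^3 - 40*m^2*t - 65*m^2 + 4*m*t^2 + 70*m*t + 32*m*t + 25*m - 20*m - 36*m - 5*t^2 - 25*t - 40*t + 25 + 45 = 36*m^3 - 65*m^2 - 31*m + t^2*(4*m - 5) + t*(-40*m^2 + 102*m - 65) + 70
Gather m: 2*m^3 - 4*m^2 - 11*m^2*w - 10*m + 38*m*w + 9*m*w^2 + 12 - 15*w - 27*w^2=2*m^3 + m^2*(-11*w - 4) + m*(9*w^2 + 38*w - 10) - 27*w^2 - 15*w + 12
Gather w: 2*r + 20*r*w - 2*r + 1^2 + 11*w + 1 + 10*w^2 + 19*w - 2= 10*w^2 + w*(20*r + 30)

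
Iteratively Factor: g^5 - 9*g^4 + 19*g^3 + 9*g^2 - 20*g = (g - 4)*(g^4 - 5*g^3 - g^2 + 5*g) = (g - 5)*(g - 4)*(g^3 - g) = (g - 5)*(g - 4)*(g - 1)*(g^2 + g) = (g - 5)*(g - 4)*(g - 1)*(g + 1)*(g)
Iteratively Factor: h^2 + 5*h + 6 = (h + 3)*(h + 2)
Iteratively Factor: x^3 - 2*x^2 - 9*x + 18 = (x - 3)*(x^2 + x - 6) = (x - 3)*(x - 2)*(x + 3)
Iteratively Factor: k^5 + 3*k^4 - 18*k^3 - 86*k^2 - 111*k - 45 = (k + 1)*(k^4 + 2*k^3 - 20*k^2 - 66*k - 45) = (k - 5)*(k + 1)*(k^3 + 7*k^2 + 15*k + 9) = (k - 5)*(k + 1)*(k + 3)*(k^2 + 4*k + 3) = (k - 5)*(k + 1)*(k + 3)^2*(k + 1)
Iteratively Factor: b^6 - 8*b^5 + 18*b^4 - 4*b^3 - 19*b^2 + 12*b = (b - 3)*(b^5 - 5*b^4 + 3*b^3 + 5*b^2 - 4*b) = (b - 3)*(b - 1)*(b^4 - 4*b^3 - b^2 + 4*b) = b*(b - 3)*(b - 1)*(b^3 - 4*b^2 - b + 4) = b*(b - 3)*(b - 1)^2*(b^2 - 3*b - 4) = b*(b - 4)*(b - 3)*(b - 1)^2*(b + 1)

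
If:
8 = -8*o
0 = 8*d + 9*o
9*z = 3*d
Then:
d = 9/8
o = -1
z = 3/8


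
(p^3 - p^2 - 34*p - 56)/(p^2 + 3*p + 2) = (p^2 - 3*p - 28)/(p + 1)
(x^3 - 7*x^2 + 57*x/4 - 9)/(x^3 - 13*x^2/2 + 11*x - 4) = (4*x^2 - 12*x + 9)/(2*(2*x^2 - 5*x + 2))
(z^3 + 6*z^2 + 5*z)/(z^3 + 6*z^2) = (z^2 + 6*z + 5)/(z*(z + 6))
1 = 1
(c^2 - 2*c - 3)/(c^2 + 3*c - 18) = (c + 1)/(c + 6)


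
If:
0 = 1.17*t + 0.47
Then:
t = -0.40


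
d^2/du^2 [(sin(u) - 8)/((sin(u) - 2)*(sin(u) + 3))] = (-sin(u)^5 + 33*sin(u)^4 - 10*sin(u)^3 + 146*sin(u)^2 - 100)/((sin(u) - 2)^3*(sin(u) + 3)^3)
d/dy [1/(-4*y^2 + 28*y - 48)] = (2*y - 7)/(4*(y^2 - 7*y + 12)^2)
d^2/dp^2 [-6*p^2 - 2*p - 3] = -12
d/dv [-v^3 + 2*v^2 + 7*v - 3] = -3*v^2 + 4*v + 7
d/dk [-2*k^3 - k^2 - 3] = 2*k*(-3*k - 1)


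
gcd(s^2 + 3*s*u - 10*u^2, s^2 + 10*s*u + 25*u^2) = s + 5*u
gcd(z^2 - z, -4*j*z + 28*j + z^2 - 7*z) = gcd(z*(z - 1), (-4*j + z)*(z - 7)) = 1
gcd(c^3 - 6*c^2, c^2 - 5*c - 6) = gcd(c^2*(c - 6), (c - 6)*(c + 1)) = c - 6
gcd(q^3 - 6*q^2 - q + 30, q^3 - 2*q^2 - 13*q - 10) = q^2 - 3*q - 10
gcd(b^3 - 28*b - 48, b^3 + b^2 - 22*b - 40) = b^2 + 6*b + 8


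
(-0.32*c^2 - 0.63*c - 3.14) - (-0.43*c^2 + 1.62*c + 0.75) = 0.11*c^2 - 2.25*c - 3.89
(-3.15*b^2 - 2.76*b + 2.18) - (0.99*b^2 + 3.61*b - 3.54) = -4.14*b^2 - 6.37*b + 5.72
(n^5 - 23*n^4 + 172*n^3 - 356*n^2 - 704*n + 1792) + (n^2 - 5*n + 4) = n^5 - 23*n^4 + 172*n^3 - 355*n^2 - 709*n + 1796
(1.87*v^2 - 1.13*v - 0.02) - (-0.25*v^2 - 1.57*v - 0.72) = 2.12*v^2 + 0.44*v + 0.7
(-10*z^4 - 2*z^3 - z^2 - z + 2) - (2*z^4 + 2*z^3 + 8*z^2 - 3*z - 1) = -12*z^4 - 4*z^3 - 9*z^2 + 2*z + 3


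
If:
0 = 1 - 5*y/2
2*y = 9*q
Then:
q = 4/45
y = 2/5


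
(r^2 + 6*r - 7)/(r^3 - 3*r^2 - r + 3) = (r + 7)/(r^2 - 2*r - 3)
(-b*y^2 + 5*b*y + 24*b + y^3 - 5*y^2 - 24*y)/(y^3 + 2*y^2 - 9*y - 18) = (-b*y + 8*b + y^2 - 8*y)/(y^2 - y - 6)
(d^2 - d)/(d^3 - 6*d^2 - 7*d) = (1 - d)/(-d^2 + 6*d + 7)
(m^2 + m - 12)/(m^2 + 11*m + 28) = (m - 3)/(m + 7)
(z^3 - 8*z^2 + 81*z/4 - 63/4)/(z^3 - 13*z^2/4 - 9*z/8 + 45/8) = 2*(2*z - 7)/(4*z + 5)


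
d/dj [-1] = 0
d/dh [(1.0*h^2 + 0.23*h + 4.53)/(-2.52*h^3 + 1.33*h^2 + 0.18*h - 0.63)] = (2.52*h^4 + 1.1592*h^3 + 34.1209*h^2 - 13.3098*h - 0.9603)/(6.3504*h^6 - 6.7032*h^5 + 0.8617*h^4 + 3.654*h^3 - 1.6434*h^2 - 0.2268*h + 0.3969)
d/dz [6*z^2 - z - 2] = 12*z - 1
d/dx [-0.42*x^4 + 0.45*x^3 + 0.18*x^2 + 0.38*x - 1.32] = -1.68*x^3 + 1.35*x^2 + 0.36*x + 0.38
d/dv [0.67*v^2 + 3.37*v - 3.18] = 1.34*v + 3.37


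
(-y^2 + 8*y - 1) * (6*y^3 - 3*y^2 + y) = -6*y^5 + 51*y^4 - 31*y^3 + 11*y^2 - y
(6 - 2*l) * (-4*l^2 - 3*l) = 8*l^3 - 18*l^2 - 18*l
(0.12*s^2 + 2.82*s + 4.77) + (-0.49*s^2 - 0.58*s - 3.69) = -0.37*s^2 + 2.24*s + 1.08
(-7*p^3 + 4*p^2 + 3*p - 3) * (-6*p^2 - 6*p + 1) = 42*p^5 + 18*p^4 - 49*p^3 + 4*p^2 + 21*p - 3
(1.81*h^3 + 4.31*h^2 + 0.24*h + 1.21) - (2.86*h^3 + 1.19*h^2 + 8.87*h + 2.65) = -1.05*h^3 + 3.12*h^2 - 8.63*h - 1.44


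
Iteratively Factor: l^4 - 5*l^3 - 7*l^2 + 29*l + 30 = (l - 5)*(l^3 - 7*l - 6) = (l - 5)*(l - 3)*(l^2 + 3*l + 2) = (l - 5)*(l - 3)*(l + 1)*(l + 2)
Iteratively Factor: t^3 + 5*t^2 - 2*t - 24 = (t + 3)*(t^2 + 2*t - 8) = (t - 2)*(t + 3)*(t + 4)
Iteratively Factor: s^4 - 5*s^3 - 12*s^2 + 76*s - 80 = (s - 5)*(s^3 - 12*s + 16) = (s - 5)*(s - 2)*(s^2 + 2*s - 8) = (s - 5)*(s - 2)*(s + 4)*(s - 2)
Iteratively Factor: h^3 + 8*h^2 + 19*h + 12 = (h + 4)*(h^2 + 4*h + 3) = (h + 1)*(h + 4)*(h + 3)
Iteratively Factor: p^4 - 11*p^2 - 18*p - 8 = (p - 4)*(p^3 + 4*p^2 + 5*p + 2) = (p - 4)*(p + 1)*(p^2 + 3*p + 2) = (p - 4)*(p + 1)^2*(p + 2)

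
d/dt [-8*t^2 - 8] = -16*t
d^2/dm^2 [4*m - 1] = 0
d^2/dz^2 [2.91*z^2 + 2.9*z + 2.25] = 5.82000000000000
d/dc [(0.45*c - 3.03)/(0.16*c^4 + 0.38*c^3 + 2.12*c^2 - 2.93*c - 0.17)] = (-0.216*c^4 + 1.5972*c^3 + 2.5002*c^2 + 12.8472*c - 8.9544)/(0.0256*c^8 + 0.1216*c^7 + 0.8228*c^6 + 0.6736*c^5 + 2.2132*c^4 - 12.5524*c^3 + 7.8641*c^2 + 0.9962*c + 0.0289)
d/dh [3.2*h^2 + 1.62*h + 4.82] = 6.4*h + 1.62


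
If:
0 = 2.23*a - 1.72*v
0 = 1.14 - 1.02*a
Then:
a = 1.12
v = 1.45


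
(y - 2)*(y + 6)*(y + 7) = y^3 + 11*y^2 + 16*y - 84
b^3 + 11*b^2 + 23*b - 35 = (b - 1)*(b + 5)*(b + 7)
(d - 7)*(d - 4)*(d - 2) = d^3 - 13*d^2 + 50*d - 56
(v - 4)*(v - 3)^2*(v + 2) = v^4 - 8*v^3 + 13*v^2 + 30*v - 72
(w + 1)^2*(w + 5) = w^3 + 7*w^2 + 11*w + 5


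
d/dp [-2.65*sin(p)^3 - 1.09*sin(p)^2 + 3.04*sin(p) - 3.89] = (-7.95*sin(p)^2 - 2.18*sin(p) + 3.04)*cos(p)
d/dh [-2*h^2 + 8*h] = 8 - 4*h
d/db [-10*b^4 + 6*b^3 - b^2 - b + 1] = -40*b^3 + 18*b^2 - 2*b - 1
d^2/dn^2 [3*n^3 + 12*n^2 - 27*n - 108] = 18*n + 24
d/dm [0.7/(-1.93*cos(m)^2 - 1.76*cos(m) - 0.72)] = -(2.702*cos(m) + 1.232)*sin(m)/(1.93*cos(m)^2 + 1.76*cos(m) + 0.72)^2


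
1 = 1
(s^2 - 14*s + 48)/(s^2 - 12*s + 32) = (s - 6)/(s - 4)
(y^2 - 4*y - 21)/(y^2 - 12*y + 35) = (y + 3)/(y - 5)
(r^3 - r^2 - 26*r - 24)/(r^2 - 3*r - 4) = (r^2 - 2*r - 24)/(r - 4)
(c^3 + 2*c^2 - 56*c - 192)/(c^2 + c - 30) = (c^2 - 4*c - 32)/(c - 5)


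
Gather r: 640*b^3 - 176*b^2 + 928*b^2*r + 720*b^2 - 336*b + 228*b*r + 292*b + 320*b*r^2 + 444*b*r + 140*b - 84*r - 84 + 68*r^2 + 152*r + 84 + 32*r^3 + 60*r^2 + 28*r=640*b^3 + 544*b^2 + 96*b + 32*r^3 + r^2*(320*b + 128) + r*(928*b^2 + 672*b + 96)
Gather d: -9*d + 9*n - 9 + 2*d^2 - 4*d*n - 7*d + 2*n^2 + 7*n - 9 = 2*d^2 + d*(-4*n - 16) + 2*n^2 + 16*n - 18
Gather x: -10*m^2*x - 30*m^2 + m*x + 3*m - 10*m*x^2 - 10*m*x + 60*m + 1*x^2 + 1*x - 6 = -30*m^2 + 63*m + x^2*(1 - 10*m) + x*(-10*m^2 - 9*m + 1) - 6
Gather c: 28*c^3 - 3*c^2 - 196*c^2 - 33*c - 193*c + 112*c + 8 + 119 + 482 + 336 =28*c^3 - 199*c^2 - 114*c + 945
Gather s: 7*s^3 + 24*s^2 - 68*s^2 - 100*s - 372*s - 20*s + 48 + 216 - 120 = 7*s^3 - 44*s^2 - 492*s + 144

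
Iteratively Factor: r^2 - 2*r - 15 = (r + 3)*(r - 5)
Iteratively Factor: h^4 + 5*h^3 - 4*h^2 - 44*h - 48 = (h + 2)*(h^3 + 3*h^2 - 10*h - 24) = (h + 2)*(h + 4)*(h^2 - h - 6) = (h - 3)*(h + 2)*(h + 4)*(h + 2)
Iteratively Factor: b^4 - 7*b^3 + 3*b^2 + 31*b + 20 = (b - 4)*(b^3 - 3*b^2 - 9*b - 5) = (b - 4)*(b + 1)*(b^2 - 4*b - 5) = (b - 4)*(b + 1)^2*(b - 5)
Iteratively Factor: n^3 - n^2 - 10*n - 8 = (n + 2)*(n^2 - 3*n - 4) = (n + 1)*(n + 2)*(n - 4)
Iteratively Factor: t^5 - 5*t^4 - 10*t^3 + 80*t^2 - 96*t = (t + 4)*(t^4 - 9*t^3 + 26*t^2 - 24*t) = (t - 3)*(t + 4)*(t^3 - 6*t^2 + 8*t) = (t - 3)*(t - 2)*(t + 4)*(t^2 - 4*t) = t*(t - 3)*(t - 2)*(t + 4)*(t - 4)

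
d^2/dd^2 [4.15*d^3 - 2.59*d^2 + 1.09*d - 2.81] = 24.9*d - 5.18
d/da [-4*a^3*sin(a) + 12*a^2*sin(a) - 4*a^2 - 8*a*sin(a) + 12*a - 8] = -4*a^3*cos(a) + 12*sqrt(2)*a^2*cos(a + pi/4) + 24*a*sin(a) - 8*a*cos(a) - 8*a - 8*sin(a) + 12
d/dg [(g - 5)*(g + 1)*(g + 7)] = 3*g^2 + 6*g - 33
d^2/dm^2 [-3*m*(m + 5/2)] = -6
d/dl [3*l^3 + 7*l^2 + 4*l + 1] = 9*l^2 + 14*l + 4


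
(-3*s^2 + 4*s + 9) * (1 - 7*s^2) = 21*s^4 - 28*s^3 - 66*s^2 + 4*s + 9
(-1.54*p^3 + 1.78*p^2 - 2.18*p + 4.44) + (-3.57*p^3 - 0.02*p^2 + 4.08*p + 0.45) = -5.11*p^3 + 1.76*p^2 + 1.9*p + 4.89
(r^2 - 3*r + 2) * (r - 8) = r^3 - 11*r^2 + 26*r - 16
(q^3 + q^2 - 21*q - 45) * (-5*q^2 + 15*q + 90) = -5*q^5 + 10*q^4 + 210*q^3 - 2565*q - 4050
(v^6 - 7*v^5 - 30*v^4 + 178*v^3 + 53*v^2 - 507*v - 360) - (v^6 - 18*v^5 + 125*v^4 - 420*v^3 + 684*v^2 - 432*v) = 11*v^5 - 155*v^4 + 598*v^3 - 631*v^2 - 75*v - 360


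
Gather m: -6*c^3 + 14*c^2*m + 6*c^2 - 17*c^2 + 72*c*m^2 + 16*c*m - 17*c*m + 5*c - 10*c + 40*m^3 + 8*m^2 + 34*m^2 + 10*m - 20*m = -6*c^3 - 11*c^2 - 5*c + 40*m^3 + m^2*(72*c + 42) + m*(14*c^2 - c - 10)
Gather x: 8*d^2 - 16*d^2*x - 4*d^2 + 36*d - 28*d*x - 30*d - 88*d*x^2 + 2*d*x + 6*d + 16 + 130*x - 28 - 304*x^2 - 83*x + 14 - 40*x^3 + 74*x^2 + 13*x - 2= 4*d^2 + 12*d - 40*x^3 + x^2*(-88*d - 230) + x*(-16*d^2 - 26*d + 60)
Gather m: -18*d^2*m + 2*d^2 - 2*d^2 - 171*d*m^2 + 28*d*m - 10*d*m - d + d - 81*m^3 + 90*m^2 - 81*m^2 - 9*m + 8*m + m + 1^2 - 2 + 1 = -81*m^3 + m^2*(9 - 171*d) + m*(-18*d^2 + 18*d)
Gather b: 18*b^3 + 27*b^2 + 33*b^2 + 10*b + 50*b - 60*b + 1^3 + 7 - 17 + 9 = 18*b^3 + 60*b^2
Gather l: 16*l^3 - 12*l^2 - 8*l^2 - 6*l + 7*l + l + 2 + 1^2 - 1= 16*l^3 - 20*l^2 + 2*l + 2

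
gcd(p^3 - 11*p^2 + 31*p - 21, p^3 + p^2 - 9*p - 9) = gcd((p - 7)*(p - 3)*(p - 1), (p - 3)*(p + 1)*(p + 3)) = p - 3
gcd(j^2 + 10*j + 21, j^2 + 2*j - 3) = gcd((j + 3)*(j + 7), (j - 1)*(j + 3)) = j + 3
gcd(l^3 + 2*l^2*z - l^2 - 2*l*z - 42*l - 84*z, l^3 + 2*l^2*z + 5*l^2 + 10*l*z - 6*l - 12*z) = l^2 + 2*l*z + 6*l + 12*z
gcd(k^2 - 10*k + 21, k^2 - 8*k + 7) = k - 7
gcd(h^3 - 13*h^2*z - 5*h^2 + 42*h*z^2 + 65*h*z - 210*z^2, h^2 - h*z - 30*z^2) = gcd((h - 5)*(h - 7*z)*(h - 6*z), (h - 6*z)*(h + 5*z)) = -h + 6*z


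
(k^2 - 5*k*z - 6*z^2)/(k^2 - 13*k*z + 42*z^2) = (-k - z)/(-k + 7*z)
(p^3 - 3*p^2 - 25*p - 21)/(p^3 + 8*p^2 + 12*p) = (p^3 - 3*p^2 - 25*p - 21)/(p*(p^2 + 8*p + 12))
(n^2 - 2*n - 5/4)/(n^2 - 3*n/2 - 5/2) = (n + 1/2)/(n + 1)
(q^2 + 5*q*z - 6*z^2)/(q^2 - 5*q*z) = (q^2 + 5*q*z - 6*z^2)/(q*(q - 5*z))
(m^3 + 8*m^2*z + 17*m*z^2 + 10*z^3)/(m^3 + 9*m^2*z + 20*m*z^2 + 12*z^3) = (m + 5*z)/(m + 6*z)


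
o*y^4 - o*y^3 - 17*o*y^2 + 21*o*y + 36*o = (y - 3)^2*(y + 4)*(o*y + o)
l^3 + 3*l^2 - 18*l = l*(l - 3)*(l + 6)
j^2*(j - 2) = j^3 - 2*j^2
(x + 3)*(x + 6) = x^2 + 9*x + 18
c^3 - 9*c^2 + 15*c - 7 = (c - 7)*(c - 1)^2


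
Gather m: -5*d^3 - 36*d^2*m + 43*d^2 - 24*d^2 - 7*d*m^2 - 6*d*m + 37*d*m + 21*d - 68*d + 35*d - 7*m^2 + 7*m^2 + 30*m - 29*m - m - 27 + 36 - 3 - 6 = -5*d^3 + 19*d^2 - 7*d*m^2 - 12*d + m*(-36*d^2 + 31*d)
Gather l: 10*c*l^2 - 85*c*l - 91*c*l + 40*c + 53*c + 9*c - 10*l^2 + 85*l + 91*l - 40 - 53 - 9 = 102*c + l^2*(10*c - 10) + l*(176 - 176*c) - 102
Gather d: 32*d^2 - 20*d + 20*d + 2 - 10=32*d^2 - 8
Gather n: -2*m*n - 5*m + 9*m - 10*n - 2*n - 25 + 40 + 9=4*m + n*(-2*m - 12) + 24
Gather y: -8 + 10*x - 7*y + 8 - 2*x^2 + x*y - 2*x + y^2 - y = -2*x^2 + 8*x + y^2 + y*(x - 8)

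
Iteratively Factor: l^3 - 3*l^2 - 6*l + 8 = (l - 1)*(l^2 - 2*l - 8) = (l - 4)*(l - 1)*(l + 2)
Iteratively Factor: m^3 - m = (m - 1)*(m^2 + m) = m*(m - 1)*(m + 1)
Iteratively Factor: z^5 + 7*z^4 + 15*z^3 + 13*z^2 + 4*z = (z + 1)*(z^4 + 6*z^3 + 9*z^2 + 4*z) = (z + 1)^2*(z^3 + 5*z^2 + 4*z) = (z + 1)^3*(z^2 + 4*z) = z*(z + 1)^3*(z + 4)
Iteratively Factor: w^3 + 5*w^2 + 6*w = (w + 3)*(w^2 + 2*w) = (w + 2)*(w + 3)*(w)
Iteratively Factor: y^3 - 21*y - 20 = (y - 5)*(y^2 + 5*y + 4) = (y - 5)*(y + 1)*(y + 4)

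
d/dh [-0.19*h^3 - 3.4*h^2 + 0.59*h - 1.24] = -0.57*h^2 - 6.8*h + 0.59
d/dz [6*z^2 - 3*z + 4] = 12*z - 3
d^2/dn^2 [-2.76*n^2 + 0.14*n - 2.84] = -5.52000000000000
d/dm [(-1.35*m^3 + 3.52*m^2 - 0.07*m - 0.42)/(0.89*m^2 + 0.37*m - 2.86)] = (-1.2015*m^4 - 0.999*m^3 + 12.9477*m^2 - 19.3868*m + 0.3556)/(0.7921*m^4 + 0.6586*m^3 - 4.9539*m^2 - 2.1164*m + 8.1796)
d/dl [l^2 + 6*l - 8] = 2*l + 6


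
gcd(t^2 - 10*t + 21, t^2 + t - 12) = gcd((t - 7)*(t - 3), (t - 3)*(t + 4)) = t - 3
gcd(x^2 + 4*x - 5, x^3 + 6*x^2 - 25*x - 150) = x + 5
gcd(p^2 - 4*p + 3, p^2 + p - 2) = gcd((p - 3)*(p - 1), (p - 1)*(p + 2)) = p - 1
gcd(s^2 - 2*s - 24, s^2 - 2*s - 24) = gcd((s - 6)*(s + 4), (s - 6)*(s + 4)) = s^2 - 2*s - 24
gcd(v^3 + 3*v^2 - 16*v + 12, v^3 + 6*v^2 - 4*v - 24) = v^2 + 4*v - 12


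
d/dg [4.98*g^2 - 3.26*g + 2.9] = 9.96*g - 3.26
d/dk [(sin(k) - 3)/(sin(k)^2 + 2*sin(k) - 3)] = (6*sin(k) + cos(k)^2 + 2)*cos(k)/(sin(k)^2 + 2*sin(k) - 3)^2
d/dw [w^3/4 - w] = 3*w^2/4 - 1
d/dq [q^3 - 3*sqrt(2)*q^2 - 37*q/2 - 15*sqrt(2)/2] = 3*q^2 - 6*sqrt(2)*q - 37/2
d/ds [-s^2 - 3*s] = -2*s - 3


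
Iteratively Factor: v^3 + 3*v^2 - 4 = (v - 1)*(v^2 + 4*v + 4) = (v - 1)*(v + 2)*(v + 2)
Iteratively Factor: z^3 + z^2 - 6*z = (z)*(z^2 + z - 6) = z*(z - 2)*(z + 3)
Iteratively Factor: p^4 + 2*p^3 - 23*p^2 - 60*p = (p + 3)*(p^3 - p^2 - 20*p) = (p - 5)*(p + 3)*(p^2 + 4*p) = p*(p - 5)*(p + 3)*(p + 4)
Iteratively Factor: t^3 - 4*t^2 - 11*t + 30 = (t + 3)*(t^2 - 7*t + 10) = (t - 2)*(t + 3)*(t - 5)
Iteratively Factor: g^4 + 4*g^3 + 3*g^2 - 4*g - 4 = (g + 1)*(g^3 + 3*g^2 - 4) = (g + 1)*(g + 2)*(g^2 + g - 2) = (g - 1)*(g + 1)*(g + 2)*(g + 2)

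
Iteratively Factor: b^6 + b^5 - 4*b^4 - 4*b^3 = (b - 2)*(b^5 + 3*b^4 + 2*b^3) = b*(b - 2)*(b^4 + 3*b^3 + 2*b^2) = b*(b - 2)*(b + 2)*(b^3 + b^2) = b*(b - 2)*(b + 1)*(b + 2)*(b^2) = b^2*(b - 2)*(b + 1)*(b + 2)*(b)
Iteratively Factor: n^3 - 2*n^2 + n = (n - 1)*(n^2 - n) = (n - 1)^2*(n)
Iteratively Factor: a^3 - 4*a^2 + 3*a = (a - 3)*(a^2 - a) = (a - 3)*(a - 1)*(a)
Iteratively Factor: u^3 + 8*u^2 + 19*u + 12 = (u + 4)*(u^2 + 4*u + 3) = (u + 3)*(u + 4)*(u + 1)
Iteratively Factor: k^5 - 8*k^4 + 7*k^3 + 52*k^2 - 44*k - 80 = (k - 2)*(k^4 - 6*k^3 - 5*k^2 + 42*k + 40) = (k - 4)*(k - 2)*(k^3 - 2*k^2 - 13*k - 10) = (k - 4)*(k - 2)*(k + 2)*(k^2 - 4*k - 5) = (k - 5)*(k - 4)*(k - 2)*(k + 2)*(k + 1)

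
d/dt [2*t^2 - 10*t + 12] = 4*t - 10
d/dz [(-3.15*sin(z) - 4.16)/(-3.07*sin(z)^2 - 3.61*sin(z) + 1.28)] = (-25.5424*sin(z) + 4.83525*cos(2*z) - 23.88485)*cos(z)/(3.07*sin(z)^2 + 3.61*sin(z) - 1.28)^2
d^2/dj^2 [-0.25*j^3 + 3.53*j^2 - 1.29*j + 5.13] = 7.06 - 1.5*j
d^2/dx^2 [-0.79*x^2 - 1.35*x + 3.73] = -1.58000000000000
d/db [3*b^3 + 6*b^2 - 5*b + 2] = 9*b^2 + 12*b - 5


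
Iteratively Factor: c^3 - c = (c + 1)*(c^2 - c) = c*(c + 1)*(c - 1)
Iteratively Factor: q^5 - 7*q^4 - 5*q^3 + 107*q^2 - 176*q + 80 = (q - 5)*(q^4 - 2*q^3 - 15*q^2 + 32*q - 16) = (q - 5)*(q + 4)*(q^3 - 6*q^2 + 9*q - 4) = (q - 5)*(q - 4)*(q + 4)*(q^2 - 2*q + 1) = (q - 5)*(q - 4)*(q - 1)*(q + 4)*(q - 1)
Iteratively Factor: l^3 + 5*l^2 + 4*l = (l)*(l^2 + 5*l + 4) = l*(l + 1)*(l + 4)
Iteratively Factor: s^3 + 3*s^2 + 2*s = (s)*(s^2 + 3*s + 2) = s*(s + 2)*(s + 1)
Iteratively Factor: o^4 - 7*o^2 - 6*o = (o + 2)*(o^3 - 2*o^2 - 3*o) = (o - 3)*(o + 2)*(o^2 + o) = o*(o - 3)*(o + 2)*(o + 1)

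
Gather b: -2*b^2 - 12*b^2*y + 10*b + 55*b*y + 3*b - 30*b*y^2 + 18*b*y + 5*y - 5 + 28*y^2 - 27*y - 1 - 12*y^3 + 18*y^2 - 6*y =b^2*(-12*y - 2) + b*(-30*y^2 + 73*y + 13) - 12*y^3 + 46*y^2 - 28*y - 6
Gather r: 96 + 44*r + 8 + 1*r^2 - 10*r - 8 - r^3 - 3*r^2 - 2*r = -r^3 - 2*r^2 + 32*r + 96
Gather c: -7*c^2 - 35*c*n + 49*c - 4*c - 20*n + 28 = -7*c^2 + c*(45 - 35*n) - 20*n + 28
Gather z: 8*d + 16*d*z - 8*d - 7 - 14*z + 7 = z*(16*d - 14)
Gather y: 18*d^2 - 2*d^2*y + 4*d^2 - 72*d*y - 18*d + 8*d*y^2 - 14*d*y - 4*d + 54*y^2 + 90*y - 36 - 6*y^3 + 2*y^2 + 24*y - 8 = 22*d^2 - 22*d - 6*y^3 + y^2*(8*d + 56) + y*(-2*d^2 - 86*d + 114) - 44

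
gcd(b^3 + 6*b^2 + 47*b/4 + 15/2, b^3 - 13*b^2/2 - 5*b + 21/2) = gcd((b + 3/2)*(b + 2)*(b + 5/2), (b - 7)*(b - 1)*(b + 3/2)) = b + 3/2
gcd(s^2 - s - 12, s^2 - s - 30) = 1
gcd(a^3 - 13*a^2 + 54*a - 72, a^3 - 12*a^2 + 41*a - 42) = a - 3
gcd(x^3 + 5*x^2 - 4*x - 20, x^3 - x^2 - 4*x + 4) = x^2 - 4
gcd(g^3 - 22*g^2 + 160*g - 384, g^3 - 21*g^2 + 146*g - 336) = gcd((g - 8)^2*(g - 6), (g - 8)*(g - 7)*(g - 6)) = g^2 - 14*g + 48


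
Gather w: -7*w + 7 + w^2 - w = w^2 - 8*w + 7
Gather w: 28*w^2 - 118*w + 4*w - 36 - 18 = 28*w^2 - 114*w - 54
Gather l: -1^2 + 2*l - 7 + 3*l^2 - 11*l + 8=3*l^2 - 9*l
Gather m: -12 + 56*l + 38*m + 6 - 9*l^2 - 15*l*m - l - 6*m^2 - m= -9*l^2 + 55*l - 6*m^2 + m*(37 - 15*l) - 6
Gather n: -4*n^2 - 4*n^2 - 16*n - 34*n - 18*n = -8*n^2 - 68*n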